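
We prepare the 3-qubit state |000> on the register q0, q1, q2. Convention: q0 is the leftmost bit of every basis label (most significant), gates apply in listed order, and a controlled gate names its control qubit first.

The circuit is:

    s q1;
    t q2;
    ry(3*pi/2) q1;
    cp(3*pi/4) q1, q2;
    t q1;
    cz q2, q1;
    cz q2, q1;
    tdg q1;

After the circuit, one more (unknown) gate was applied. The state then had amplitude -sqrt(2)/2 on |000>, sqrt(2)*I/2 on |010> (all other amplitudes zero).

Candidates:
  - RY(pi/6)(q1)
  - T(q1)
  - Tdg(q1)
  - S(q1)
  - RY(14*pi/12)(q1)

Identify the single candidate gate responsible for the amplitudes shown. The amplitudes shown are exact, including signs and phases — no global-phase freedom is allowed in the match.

The applied gate was S(q1). Key observation: steps 5-8 multiply out to the identity, so the circuit reduces to the remaining gates.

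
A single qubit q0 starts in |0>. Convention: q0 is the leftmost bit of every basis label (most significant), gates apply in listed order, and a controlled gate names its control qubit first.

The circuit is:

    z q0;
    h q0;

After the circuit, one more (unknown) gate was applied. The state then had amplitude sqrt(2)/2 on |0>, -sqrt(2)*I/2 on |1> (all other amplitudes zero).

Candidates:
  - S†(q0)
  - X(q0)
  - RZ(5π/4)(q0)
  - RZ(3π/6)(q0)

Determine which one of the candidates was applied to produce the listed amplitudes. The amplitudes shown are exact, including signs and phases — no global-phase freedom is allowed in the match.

The unique candidate consistent with the amplitudes is S†(q0).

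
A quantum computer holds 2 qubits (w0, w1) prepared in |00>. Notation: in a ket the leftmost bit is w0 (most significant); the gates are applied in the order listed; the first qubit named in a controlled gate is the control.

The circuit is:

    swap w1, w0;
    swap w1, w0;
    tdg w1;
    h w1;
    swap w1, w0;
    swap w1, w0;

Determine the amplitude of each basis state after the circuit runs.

The final amplitudes are sqrt(2)/2 on |00>, sqrt(2)/2 on |01>, 0 on |10>, 0 on |11>.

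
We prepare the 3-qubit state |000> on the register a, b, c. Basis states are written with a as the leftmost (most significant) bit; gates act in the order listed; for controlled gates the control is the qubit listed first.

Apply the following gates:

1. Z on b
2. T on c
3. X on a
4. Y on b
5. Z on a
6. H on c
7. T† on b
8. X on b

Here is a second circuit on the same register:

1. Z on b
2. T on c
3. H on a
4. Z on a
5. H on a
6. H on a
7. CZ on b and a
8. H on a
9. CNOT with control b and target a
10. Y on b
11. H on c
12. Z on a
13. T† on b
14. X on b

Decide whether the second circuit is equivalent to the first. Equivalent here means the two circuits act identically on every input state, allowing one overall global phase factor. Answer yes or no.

Yes, they are equivalent — the unitaries differ by at most a global phase.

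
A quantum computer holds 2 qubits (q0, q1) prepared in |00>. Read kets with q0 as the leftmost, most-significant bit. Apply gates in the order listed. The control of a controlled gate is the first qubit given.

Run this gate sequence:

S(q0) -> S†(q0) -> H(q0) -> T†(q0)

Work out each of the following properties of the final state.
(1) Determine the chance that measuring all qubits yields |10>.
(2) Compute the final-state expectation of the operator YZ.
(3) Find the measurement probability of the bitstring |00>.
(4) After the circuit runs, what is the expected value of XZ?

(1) Outcome |10> occurs with probability 1/2.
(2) The observable YZ averages to -sqrt(2)/2.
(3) A full measurement returns |00> with probability 1/2.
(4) The expectation value of XZ is sqrt(2)/2.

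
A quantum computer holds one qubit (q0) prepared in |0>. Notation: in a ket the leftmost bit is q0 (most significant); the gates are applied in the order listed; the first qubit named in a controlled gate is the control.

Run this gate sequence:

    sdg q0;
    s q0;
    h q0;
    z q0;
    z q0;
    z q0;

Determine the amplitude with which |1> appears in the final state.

|1> carries amplitude -sqrt(2)/2 in the final state.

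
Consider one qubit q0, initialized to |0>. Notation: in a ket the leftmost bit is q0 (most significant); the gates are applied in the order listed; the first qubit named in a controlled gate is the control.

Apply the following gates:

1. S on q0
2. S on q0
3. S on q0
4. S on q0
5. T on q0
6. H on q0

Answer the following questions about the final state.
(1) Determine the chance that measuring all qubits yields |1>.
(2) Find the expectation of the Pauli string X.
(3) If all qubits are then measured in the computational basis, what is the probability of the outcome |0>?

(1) The probability of measuring |1> is 1/2.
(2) The expectation value of X is 1.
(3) A full measurement returns |0> with probability 1/2.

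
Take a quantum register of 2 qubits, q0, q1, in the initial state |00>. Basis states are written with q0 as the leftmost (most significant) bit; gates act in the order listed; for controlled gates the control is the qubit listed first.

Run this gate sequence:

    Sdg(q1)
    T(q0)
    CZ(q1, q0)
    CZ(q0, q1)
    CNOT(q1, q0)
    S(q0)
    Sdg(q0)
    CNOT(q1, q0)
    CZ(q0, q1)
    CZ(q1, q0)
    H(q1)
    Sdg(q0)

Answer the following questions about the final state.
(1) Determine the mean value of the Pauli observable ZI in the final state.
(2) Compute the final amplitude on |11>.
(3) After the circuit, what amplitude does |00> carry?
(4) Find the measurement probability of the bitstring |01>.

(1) The observable ZI averages to 1. Key observation: gates 3-10 undo each other exactly, leaving only the rest of the circuit to track.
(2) The final state's coefficient on |11> equals 0.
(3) The final state's coefficient on |00> equals sqrt(2)/2.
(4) Outcome |01> occurs with probability 1/2.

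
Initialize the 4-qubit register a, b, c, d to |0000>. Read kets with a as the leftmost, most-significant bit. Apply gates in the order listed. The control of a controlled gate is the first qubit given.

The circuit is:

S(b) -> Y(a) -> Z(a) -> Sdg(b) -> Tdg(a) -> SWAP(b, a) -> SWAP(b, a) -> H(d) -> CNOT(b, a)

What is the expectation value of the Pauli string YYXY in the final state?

In the final state, YYXY has expectation 0. Key observation: the block from step 6 through step 7 cancels to the identity and can be dropped.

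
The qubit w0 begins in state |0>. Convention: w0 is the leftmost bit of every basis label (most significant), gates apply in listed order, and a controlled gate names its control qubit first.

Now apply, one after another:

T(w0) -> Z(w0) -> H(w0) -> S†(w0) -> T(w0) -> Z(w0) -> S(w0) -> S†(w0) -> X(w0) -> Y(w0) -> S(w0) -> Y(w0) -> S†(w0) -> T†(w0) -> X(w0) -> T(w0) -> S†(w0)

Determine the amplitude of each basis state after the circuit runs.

The final amplitudes are -sqrt(2)*exp(I*pi/4)/2 on |0>, -sqrt(2)/2 on |1>.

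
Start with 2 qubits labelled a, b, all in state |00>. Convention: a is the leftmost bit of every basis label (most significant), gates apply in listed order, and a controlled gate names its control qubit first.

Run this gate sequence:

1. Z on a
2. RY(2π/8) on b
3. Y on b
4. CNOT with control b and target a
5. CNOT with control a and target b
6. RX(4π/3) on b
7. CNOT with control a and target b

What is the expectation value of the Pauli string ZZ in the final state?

The observable ZZ averages to -1/2.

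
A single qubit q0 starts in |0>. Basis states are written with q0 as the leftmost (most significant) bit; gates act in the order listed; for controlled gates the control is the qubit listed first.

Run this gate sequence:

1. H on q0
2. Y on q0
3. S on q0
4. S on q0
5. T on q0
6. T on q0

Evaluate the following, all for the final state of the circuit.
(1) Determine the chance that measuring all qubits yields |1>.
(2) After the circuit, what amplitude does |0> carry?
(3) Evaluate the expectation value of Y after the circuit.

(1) Outcome |1> occurs with probability 1/2.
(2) The amplitude on |0> is -sqrt(2)*I/2.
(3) The observable Y averages to 1.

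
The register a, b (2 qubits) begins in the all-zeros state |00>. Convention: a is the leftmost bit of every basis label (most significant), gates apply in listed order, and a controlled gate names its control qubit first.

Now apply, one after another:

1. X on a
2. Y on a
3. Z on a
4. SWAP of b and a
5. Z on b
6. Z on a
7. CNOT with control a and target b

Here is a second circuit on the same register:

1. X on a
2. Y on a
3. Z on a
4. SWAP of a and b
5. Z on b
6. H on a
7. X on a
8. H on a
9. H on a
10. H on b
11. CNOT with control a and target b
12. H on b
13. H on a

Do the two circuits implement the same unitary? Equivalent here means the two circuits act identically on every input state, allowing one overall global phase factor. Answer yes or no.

No: there is an input state on which the two circuits produce genuinely different outputs (not merely differing by a phase).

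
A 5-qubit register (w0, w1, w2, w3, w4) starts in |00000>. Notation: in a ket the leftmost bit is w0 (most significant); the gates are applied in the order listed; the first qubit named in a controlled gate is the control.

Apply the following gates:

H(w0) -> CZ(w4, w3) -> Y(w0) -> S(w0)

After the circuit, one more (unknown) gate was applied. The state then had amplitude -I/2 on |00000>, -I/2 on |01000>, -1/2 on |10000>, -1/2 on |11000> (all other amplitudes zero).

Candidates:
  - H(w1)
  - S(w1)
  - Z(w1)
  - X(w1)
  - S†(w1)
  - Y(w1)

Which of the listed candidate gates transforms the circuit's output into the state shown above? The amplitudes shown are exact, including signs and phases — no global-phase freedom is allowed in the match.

The unique candidate consistent with the amplitudes is H(w1).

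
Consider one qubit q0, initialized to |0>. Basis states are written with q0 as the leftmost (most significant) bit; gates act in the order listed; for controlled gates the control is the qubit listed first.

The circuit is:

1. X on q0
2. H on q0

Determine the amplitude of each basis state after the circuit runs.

The final amplitudes are sqrt(2)/2 on |0>, -sqrt(2)/2 on |1>.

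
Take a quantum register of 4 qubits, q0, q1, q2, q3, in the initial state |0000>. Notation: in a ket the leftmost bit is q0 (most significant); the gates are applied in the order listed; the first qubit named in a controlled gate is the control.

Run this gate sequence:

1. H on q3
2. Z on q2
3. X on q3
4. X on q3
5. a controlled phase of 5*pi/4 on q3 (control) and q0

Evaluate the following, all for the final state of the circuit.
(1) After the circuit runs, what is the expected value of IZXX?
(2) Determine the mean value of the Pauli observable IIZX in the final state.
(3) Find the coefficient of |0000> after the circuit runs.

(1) The observable IZXX averages to 0. Key observation: the block from step 3 through step 4 cancels to the identity and can be dropped.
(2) The expectation value of IIZX is 1.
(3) |0000> carries amplitude sqrt(2)/2 in the final state.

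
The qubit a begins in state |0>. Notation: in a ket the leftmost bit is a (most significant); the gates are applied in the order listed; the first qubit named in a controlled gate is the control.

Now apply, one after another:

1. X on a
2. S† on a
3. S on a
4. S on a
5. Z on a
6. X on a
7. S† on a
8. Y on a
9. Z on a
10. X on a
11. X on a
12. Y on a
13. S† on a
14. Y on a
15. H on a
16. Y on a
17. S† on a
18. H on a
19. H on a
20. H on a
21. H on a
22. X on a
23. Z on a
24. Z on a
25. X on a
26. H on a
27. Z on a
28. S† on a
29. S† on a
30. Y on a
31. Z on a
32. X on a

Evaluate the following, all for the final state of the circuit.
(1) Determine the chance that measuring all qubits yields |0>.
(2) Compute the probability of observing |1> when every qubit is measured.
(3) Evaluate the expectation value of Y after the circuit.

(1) Outcome |0> occurs with probability 1/2. Key observation: the block from step 21 through step 26 cancels to the identity and can be dropped.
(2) A full measurement returns |1> with probability 1/2.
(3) The observable Y averages to 1.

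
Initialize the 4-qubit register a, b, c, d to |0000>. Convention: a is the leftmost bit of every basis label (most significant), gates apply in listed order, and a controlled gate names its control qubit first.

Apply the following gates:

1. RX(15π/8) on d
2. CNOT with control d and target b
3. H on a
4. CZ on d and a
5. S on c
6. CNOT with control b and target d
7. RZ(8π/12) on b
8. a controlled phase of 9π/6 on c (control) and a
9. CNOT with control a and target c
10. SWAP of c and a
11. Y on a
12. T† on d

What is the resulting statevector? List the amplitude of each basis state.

The final amplitudes are sqrt(2)*exp(I*pi/6)*cos(pi/16)/2 on |0010>, sqrt(2)*exp(I*pi/3)*sin(pi/16)/2 on |0110>, -sqrt(2)*exp(I*pi/6)*cos(pi/16)/2 on |1000>, sqrt(2)*exp(I*pi/3)*sin(pi/16)/2 on |1100>, and 0 on every other basis state.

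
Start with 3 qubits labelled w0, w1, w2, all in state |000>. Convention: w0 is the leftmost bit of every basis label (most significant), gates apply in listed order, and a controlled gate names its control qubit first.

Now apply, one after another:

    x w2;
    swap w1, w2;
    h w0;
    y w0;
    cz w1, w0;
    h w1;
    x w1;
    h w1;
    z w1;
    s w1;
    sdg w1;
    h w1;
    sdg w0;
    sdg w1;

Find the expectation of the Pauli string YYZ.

The expectation value of YYZ is -1.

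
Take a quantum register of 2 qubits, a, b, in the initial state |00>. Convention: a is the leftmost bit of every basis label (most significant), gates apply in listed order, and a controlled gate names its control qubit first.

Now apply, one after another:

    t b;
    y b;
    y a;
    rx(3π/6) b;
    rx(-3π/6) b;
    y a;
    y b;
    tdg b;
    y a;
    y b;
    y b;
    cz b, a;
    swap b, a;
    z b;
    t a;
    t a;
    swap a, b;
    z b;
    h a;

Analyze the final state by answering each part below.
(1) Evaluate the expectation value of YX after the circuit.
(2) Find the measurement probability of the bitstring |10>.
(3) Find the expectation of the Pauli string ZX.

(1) The observable YX averages to 0.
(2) Outcome |10> occurs with probability 1/2.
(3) The expectation value of ZX is 0.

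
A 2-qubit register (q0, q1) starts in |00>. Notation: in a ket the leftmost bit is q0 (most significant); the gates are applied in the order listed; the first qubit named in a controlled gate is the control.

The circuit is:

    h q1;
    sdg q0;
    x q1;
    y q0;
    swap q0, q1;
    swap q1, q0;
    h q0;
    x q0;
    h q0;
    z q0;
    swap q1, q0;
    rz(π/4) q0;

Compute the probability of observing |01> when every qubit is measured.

Outcome |01> occurs with probability 1/2. Key observation: steps 7-10 multiply out to the identity, so the circuit reduces to the remaining gates.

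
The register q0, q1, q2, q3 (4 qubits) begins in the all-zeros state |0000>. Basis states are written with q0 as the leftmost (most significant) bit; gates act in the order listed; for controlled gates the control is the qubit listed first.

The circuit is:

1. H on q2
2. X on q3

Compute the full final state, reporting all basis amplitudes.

The resulting statevector has amplitude sqrt(2)/2 on |0001>, sqrt(2)/2 on |0011>, and 0 on every other basis state.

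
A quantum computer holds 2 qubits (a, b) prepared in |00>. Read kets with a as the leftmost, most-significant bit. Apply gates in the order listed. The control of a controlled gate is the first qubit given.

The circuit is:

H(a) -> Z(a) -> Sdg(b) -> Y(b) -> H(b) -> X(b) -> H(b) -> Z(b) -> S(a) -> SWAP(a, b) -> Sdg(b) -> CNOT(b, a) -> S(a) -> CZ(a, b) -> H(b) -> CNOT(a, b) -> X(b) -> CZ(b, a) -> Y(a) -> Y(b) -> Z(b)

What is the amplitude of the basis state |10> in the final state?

|10> carries amplitude -I/2 in the final state. Key observation: gates 5-8 undo each other exactly, leaving only the rest of the circuit to track.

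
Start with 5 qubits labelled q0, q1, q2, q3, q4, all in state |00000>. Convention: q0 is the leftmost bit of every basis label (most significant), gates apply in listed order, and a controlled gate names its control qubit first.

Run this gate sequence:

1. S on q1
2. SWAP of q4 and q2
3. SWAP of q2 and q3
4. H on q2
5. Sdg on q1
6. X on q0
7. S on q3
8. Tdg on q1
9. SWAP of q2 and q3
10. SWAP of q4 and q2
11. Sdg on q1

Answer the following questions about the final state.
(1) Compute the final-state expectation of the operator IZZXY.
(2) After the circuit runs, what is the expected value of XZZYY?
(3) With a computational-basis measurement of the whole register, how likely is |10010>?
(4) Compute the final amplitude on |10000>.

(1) In the final state, IZZXY has expectation 0.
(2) In the final state, XZZYY has expectation 0.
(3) The probability of measuring |10010> is 1/2.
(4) The amplitude on |10000> is sqrt(2)/2.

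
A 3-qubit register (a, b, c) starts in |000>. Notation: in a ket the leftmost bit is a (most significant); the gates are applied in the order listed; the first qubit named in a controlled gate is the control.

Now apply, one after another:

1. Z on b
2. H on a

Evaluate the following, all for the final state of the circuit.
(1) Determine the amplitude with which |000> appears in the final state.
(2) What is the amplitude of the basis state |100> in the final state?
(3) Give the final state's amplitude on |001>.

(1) |000> carries amplitude sqrt(2)/2 in the final state.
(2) |100> carries amplitude sqrt(2)/2 in the final state.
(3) The amplitude on |001> is 0.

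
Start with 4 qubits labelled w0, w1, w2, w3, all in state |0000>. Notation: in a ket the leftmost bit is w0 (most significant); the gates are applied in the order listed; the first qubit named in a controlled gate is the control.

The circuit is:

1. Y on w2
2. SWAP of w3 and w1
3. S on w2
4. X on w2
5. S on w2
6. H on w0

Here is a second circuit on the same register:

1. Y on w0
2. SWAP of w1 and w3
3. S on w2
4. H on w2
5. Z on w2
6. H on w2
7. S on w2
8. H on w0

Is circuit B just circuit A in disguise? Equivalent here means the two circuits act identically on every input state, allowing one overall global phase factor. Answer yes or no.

No, they are not equivalent — no single phase factor reconciles the two unitaries.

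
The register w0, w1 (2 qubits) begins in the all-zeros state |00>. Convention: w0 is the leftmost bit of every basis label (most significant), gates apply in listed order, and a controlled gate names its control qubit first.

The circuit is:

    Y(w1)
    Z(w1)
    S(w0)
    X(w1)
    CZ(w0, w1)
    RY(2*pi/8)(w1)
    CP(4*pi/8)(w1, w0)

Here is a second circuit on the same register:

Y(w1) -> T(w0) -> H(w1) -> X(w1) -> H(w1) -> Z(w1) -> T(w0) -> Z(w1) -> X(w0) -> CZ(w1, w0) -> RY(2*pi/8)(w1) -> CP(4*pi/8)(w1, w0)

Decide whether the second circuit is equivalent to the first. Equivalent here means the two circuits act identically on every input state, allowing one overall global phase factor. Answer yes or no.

No — the two circuits implement different unitaries, even allowing a global phase.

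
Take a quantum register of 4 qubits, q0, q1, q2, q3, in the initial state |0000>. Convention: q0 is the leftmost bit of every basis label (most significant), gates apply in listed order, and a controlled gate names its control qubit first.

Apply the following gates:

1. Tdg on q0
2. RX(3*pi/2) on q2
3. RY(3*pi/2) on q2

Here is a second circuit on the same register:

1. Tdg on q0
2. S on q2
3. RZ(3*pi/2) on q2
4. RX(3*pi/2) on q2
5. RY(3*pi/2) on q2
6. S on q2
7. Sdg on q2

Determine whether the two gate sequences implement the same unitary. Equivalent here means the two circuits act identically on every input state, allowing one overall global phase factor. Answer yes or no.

Yes, they are equivalent — the unitaries differ by at most a global phase.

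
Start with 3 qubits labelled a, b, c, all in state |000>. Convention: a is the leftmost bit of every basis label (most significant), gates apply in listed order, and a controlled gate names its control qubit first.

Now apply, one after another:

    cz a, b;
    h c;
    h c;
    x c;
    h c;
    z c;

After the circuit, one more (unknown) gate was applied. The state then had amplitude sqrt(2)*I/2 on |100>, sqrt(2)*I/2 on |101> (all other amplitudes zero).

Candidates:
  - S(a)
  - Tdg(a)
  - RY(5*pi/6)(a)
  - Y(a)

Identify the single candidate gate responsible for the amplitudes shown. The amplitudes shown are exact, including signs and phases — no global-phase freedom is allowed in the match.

It was Y(a) that produced the state shown. Key observation: steps 3-6 multiply out to the identity, so the circuit reduces to the remaining gates.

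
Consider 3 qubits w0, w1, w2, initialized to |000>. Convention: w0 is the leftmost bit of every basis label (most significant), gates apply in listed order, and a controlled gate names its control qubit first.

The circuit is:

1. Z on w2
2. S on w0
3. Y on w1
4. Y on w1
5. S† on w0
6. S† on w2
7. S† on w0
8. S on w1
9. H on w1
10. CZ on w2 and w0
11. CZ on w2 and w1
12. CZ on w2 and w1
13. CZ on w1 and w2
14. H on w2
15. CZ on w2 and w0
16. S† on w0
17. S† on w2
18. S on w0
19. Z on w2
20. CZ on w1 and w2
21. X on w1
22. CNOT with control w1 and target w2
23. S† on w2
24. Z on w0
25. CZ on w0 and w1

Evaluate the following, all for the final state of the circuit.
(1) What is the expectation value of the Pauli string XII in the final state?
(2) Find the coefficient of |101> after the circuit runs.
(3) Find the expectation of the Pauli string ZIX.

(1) The observable XII averages to 0.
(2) |101> carries amplitude 0 in the final state.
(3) The expectation value of ZIX is -1.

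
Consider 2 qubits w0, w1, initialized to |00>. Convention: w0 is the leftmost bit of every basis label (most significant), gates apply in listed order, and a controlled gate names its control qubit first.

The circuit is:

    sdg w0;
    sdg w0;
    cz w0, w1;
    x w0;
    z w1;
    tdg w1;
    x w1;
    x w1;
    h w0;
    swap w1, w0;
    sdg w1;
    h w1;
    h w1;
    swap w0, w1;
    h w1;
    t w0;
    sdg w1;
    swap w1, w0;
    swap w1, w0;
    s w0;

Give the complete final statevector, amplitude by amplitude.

After the circuit, the state carries amplitude 1/2 on |00>, -I/2 on |01>, -exp(I*pi/4)/2 on |10>, exp(3*I*pi/4)/2 on |11>.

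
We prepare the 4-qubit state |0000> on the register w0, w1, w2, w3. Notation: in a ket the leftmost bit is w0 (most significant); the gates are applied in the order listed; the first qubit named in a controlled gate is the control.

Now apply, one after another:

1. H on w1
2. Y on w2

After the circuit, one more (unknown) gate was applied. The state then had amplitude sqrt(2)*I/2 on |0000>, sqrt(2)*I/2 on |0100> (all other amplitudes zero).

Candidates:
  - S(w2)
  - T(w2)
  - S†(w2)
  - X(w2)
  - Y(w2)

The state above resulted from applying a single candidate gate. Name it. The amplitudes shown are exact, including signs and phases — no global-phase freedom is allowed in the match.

The applied gate was X(w2).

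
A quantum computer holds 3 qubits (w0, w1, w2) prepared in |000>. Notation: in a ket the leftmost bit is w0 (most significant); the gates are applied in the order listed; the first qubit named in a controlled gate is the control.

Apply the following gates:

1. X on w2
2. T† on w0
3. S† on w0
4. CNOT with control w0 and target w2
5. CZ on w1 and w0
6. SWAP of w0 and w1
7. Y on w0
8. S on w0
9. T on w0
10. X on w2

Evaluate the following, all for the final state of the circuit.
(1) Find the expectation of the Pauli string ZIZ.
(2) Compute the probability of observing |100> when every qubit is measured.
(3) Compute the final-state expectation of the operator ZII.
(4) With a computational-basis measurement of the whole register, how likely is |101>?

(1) The observable ZIZ averages to -1.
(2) The probability of measuring |100> is 1.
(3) The observable ZII averages to -1.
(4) Outcome |101> occurs with probability 0.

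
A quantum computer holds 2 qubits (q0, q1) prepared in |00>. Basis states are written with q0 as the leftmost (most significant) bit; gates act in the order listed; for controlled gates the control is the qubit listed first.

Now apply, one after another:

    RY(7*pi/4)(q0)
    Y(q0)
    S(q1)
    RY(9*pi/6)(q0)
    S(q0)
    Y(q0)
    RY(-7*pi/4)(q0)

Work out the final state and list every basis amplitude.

The resulting statevector has amplitude sqrt(2)*(-1 - I)/4 on |00>, 0 on |01>, (1 - I)*(2 + sqrt(2)*I)/4 on |10>, 0 on |11>.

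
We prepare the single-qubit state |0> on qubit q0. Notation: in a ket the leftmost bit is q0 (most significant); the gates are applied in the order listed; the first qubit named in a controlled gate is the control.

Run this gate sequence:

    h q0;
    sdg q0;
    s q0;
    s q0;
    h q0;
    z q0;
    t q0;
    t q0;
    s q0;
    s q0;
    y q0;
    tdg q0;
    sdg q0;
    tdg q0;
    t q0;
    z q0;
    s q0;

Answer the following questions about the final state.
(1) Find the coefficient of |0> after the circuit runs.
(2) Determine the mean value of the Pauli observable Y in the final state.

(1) The final state's coefficient on |0> equals 1/2 - I/2.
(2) The expectation value of Y is -sqrt(2)/2.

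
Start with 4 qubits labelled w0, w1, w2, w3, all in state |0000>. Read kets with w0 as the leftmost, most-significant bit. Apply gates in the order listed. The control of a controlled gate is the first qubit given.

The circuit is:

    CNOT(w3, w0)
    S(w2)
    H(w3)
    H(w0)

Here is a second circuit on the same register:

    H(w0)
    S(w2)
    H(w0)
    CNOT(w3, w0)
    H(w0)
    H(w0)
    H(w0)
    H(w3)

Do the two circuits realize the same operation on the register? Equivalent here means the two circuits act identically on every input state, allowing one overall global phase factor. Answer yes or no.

Yes: on every input state the two circuits agree up to one overall phase factor.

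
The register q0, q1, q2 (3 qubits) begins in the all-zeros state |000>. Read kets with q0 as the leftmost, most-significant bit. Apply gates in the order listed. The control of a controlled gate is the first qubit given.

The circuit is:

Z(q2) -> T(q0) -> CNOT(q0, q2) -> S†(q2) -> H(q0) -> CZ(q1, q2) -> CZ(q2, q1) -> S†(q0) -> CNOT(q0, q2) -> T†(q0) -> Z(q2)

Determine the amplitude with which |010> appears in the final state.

The amplitude on |010> is 0.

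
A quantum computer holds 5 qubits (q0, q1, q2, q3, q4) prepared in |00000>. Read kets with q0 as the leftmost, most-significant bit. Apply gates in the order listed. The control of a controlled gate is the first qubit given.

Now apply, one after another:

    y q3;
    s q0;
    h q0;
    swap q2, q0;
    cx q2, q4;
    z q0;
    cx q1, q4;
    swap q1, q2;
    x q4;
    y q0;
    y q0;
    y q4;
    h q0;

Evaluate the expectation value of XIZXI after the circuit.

The observable XIZXI averages to 0.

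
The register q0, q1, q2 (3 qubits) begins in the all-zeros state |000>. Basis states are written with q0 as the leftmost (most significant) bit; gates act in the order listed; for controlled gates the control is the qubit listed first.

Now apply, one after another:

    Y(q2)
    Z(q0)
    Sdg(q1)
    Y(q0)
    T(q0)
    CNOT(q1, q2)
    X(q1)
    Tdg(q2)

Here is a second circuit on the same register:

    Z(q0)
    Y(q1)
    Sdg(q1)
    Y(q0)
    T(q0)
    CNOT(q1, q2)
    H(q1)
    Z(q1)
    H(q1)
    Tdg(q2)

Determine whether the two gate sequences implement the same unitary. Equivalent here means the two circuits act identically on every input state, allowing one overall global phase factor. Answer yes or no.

No: there is an input state on which the two circuits produce genuinely different outputs (not merely differing by a phase).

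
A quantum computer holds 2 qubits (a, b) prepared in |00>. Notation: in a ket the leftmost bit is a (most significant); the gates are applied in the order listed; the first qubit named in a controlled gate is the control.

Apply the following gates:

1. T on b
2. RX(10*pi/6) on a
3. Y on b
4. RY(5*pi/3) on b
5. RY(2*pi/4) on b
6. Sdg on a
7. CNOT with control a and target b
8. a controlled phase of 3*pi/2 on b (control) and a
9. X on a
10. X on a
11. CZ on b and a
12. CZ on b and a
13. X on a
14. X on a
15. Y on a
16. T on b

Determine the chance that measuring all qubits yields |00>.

A full measurement returns |00> with probability sqrt(3)/16 + 1/8. Key observation: gates 9-14 undo each other exactly, leaving only the rest of the circuit to track.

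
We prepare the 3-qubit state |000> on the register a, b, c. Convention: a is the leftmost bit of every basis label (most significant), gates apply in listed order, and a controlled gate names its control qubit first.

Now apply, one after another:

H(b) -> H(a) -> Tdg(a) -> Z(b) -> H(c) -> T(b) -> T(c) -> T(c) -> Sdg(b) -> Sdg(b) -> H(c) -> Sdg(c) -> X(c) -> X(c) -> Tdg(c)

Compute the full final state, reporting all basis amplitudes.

After the circuit, the state carries amplitude 1/4 + I/4 on |000>, -sqrt(2)/4 on |001>, (1 + I)*exp(I*pi/4)/4 on |010>, -1/4 - I/4 on |011>, sqrt(2)/4 on |100>, -1/4 + I/4 on |101>, 1/4 + I/4 on |110>, -sqrt(2)/4 on |111>.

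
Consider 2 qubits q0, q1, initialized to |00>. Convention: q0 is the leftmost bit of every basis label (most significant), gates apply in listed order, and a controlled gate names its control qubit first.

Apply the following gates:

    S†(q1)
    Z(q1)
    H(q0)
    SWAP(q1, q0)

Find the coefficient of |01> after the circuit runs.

The amplitude on |01> is sqrt(2)/2.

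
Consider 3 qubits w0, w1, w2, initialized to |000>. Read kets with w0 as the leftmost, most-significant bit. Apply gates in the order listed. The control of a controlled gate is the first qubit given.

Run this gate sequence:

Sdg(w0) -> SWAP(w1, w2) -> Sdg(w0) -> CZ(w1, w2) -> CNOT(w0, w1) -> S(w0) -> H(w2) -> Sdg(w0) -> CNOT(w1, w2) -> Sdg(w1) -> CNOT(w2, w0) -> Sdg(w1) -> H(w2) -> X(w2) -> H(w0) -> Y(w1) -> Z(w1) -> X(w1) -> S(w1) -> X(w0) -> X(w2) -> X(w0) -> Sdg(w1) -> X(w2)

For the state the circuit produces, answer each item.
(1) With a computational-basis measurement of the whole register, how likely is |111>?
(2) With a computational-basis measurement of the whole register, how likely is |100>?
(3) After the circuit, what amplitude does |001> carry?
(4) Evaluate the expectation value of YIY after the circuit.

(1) The probability of measuring |111> is 0.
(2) Outcome |100> occurs with probability 1/2.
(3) The amplitude on |001> is -sqrt(2)*I/2.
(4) The observable YIY averages to 1.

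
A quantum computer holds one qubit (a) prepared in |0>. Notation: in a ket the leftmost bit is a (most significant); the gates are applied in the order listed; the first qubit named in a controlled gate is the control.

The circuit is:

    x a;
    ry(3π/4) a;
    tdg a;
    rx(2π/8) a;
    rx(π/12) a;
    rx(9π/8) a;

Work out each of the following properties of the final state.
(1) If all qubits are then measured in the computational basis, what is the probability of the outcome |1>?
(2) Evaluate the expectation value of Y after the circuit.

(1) The probability of measuring |1> is -sqrt(6)*sin(7*pi/16)*cos(7*pi/16)/4 - sqrt(2)*cos(7*pi/16)**2/8 + cos(7*pi/16)**2/2 + sqrt(2)*sin(7*pi/16)**2/8 + sin(7*pi/16)**2/2 - sqrt(3)*I*sqrt(1/2 - sqrt(2)/4)*sqrt(sqrt(2)/4 + 1/2)*exp(I*pi/4)*sin(7*pi/16)**2/4 - I*sqrt(1/2 - sqrt(2)/4)*sqrt(sqrt(2)/4 + 1/2)*exp(I*pi/4)*sin(7*pi/16)*cos(7*pi/16)/2 - sqrt(3)*I*sqrt(1/2 - sqrt(2)/4)*sqrt(sqrt(2)/4 + 1/2)*exp(-I*pi/4)*cos(7*pi/16)**2/4 + sqrt(3)*I*sqrt(1/2 - sqrt(2)/4)*sqrt(sqrt(2)/4 + 1/2)*exp(I*pi/4)*cos(7*pi/16)**2/4 + I*sqrt(1/2 - sqrt(2)/4)*sqrt(sqrt(2)/4 + 1/2)*exp(-I*pi/4)*sin(7*pi/16)*cos(7*pi/16)/2 + sqrt(3)*I*sqrt(1/2 - sqrt(2)/4)*sqrt(sqrt(2)/4 + 1/2)*exp(-I*pi/4)*sin(7*pi/16)**2/4.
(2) The observable Y averages to -sqrt(6)*cos(7*pi/16)**2/4 + sqrt(2)*sin(7*pi/16)*cos(7*pi/16)/2 + sqrt(6)*sin(7*pi/16)**2/4 - I*sqrt(1/2 - sqrt(2)/4)*sqrt(sqrt(2)/4 + 1/2)*exp(-I*pi/4)*sin(7*pi/16)**2/2 - sqrt(3)*I*sqrt(1/2 - sqrt(2)/4)*sqrt(sqrt(2)/4 + 1/2)*exp(I*pi/4)*sin(7*pi/16)*cos(7*pi/16) - I*sqrt(1/2 - sqrt(2)/4)*sqrt(sqrt(2)/4 + 1/2)*exp(I*pi/4)*cos(7*pi/16)**2/2 + I*sqrt(1/2 - sqrt(2)/4)*sqrt(sqrt(2)/4 + 1/2)*exp(-I*pi/4)*cos(7*pi/16)**2/2 + sqrt(3)*I*sqrt(1/2 - sqrt(2)/4)*sqrt(sqrt(2)/4 + 1/2)*exp(-I*pi/4)*sin(7*pi/16)*cos(7*pi/16) + I*sqrt(1/2 - sqrt(2)/4)*sqrt(sqrt(2)/4 + 1/2)*exp(I*pi/4)*sin(7*pi/16)**2/2.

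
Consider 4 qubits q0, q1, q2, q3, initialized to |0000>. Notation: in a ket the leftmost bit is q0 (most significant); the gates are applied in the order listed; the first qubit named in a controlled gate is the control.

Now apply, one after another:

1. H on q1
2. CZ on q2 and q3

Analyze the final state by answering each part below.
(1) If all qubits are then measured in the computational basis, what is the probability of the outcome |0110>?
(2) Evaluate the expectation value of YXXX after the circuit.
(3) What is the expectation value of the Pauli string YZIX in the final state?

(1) The probability of measuring |0110> is 0.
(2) In the final state, YXXX has expectation 0.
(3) The observable YZIX averages to 0.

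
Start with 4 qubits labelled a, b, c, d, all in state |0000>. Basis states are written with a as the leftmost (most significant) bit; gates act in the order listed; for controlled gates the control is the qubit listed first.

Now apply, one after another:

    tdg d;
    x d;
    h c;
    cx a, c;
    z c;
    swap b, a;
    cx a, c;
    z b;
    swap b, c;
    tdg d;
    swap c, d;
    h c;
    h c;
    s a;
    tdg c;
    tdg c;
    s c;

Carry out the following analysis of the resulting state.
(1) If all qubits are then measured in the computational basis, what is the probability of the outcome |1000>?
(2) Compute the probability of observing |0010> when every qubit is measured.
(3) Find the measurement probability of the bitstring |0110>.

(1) The probability of measuring |1000> is 0. Key observation: gates 12-13 undo each other exactly, leaving only the rest of the circuit to track.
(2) A full measurement returns |0010> with probability 1/2.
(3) The probability of measuring |0110> is 1/2.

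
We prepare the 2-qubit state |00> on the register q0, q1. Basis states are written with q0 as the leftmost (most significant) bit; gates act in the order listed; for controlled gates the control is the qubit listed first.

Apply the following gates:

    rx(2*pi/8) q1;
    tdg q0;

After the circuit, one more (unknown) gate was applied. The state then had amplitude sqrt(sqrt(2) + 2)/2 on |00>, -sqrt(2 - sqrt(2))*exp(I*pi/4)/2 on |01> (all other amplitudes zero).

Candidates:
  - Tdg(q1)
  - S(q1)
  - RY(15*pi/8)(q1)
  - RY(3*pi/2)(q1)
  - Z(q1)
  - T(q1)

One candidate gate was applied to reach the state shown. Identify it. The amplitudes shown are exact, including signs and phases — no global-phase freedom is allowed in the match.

It was Tdg(q1) that produced the state shown.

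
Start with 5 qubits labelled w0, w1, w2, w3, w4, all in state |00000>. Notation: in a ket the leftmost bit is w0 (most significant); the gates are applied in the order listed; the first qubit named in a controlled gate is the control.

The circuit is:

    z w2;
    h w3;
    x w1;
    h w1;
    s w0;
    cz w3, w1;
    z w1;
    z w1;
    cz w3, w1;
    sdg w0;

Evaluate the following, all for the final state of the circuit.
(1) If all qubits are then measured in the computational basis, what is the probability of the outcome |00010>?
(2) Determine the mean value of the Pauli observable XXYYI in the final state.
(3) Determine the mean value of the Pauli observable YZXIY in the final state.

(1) Outcome |00010> occurs with probability 1/4.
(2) The observable XXYYI averages to 0.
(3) In the final state, YZXIY has expectation 0.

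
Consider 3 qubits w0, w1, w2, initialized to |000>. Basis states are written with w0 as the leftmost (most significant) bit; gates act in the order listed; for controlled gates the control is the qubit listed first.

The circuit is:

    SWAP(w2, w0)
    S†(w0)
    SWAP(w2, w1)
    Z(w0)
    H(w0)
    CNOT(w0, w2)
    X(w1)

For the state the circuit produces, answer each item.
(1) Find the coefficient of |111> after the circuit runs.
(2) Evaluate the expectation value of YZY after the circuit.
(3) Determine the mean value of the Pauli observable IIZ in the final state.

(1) The final state's coefficient on |111> equals sqrt(2)/2.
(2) The expectation value of YZY is 1.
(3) In the final state, IIZ has expectation 0.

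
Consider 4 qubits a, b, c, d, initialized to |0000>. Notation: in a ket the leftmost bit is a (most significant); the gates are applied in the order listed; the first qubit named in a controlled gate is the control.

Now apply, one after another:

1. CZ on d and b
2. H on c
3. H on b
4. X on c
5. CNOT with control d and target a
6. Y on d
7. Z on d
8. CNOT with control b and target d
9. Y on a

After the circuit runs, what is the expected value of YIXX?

The observable YIXX averages to 0.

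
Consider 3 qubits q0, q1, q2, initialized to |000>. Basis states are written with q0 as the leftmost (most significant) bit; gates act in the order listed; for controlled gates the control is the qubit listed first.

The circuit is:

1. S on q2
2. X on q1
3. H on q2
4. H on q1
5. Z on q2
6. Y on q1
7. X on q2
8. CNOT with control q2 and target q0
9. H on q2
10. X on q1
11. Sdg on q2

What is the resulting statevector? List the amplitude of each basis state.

After the circuit, the state carries amplitude -sqrt(2)*I/4 on |000>, -sqrt(2)/4 on |001>, -sqrt(2)*I/4 on |010>, -sqrt(2)/4 on |011>, sqrt(2)*I/4 on |100>, -sqrt(2)/4 on |101>, sqrt(2)*I/4 on |110>, -sqrt(2)/4 on |111>.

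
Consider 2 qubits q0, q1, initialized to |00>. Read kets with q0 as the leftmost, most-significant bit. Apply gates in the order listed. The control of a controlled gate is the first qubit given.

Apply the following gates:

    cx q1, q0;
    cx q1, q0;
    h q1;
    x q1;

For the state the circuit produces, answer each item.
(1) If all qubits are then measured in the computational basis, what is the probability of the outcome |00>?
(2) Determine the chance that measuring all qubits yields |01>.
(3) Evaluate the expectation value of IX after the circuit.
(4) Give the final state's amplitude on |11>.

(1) The probability of measuring |00> is 1/2. Key observation: the block from step 1 through step 2 cancels to the identity and can be dropped.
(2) A full measurement returns |01> with probability 1/2.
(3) In the final state, IX has expectation 1.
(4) The amplitude on |11> is 0.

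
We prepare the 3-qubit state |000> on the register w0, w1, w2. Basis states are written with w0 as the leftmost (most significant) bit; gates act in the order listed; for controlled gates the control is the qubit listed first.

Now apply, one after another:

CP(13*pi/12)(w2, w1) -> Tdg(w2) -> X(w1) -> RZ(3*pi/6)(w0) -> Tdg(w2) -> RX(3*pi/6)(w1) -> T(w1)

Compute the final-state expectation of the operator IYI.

The expectation value of IYI is sqrt(2)/2.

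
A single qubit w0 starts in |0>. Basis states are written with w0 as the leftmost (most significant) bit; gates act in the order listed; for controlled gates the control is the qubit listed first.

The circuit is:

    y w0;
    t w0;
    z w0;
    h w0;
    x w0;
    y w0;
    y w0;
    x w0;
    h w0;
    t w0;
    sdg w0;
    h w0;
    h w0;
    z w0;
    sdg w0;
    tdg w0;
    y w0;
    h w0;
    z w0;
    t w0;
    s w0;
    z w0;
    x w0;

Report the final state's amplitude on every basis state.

After the circuit, the state carries amplitude sqrt(2)/2 on |0>, -sqrt(2)*exp(I*pi/4)/2 on |1>. Key observation: steps 4-9 multiply out to the identity, so the circuit reduces to the remaining gates.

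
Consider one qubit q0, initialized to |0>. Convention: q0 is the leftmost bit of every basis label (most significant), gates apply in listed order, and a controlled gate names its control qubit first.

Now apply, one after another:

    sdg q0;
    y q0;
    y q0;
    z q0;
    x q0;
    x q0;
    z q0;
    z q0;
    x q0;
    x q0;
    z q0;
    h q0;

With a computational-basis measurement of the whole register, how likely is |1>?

Outcome |1> occurs with probability 1/2.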